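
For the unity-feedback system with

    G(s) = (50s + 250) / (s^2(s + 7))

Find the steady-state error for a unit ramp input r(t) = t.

G(s) has 2 poles at the origin.
This is a Type 2 system; for a ramp input the steady-state error is zero.

e_ss = 0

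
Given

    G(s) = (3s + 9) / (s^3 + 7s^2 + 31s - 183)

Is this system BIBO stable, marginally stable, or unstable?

The denominator s^3 + 7s^2 + 31s - 183 factors as (s - 3)(s^2 + 10s + 61), giving poles at s = 3, -5 ± 6j.
Since the pole(s) at s = 3 lie in the right half-plane, the system is unstable.

unstable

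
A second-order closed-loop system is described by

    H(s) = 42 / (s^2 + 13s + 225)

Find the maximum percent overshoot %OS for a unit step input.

%OS ≈ 22.1%

Comparing s^2 + 13s + 225 to s^2 + 2ζωₙs + ωₙ²: ωₙ = 15 rad/s and ζ = 13/(2·15) ≈ 0.4333.
%OS = 100·exp(−πζ/√(1−ζ²)) = 100·exp(−π·0.4333/√(1−0.4333²)) ≈ 22.1%.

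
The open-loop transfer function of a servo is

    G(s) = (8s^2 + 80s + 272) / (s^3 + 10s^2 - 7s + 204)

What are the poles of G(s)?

The poles are the roots of the denominator s^3 + 10s^2 - 7s + 204 = 0.
Trying s = -12: the polynomial evaluates to 0, so (s + 12) is a factor.
Dividing out leaves s^2 - 2s + 17 = 0.
The quadratic formula then gives s = 1 ± 4j.

s = -12, 1 ± 4j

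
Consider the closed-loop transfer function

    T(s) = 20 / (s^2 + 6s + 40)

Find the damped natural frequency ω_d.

Comparing s^2 + 6s + 40 to s^2 + 2ζωₙs + ωₙ²: ωₙ = √40 ≈ 6.325 rad/s and ζ = 6/(2·√40) ≈ 0.4743.
ζωₙ = 6/2 = 3, so ω_d = ωₙ√(1−ζ²) = √(ωₙ² − (ζωₙ)²) = √(40 − 3²) = √31 ≈ 5.568 rad/s.

ω_d ≈ 5.568 rad/s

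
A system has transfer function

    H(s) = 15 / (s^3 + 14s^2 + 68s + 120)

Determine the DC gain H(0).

H(0) = 1/8 ≈ 0.1250

Set s = 0: H(0) = (15) / (120) = 1/8.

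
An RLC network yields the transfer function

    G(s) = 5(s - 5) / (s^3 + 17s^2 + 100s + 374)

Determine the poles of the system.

s = -3 + 5j, -3 - 5j, -11

The poles are the roots of the denominator s^3 + 17s^2 + 100s + 374 = 0.
Trying s = -11: the polynomial evaluates to 0, so (s + 11) is a factor.
Dividing out leaves s^2 + 6s + 34 = 0.
The quadratic formula then gives s = -3 ± 5j.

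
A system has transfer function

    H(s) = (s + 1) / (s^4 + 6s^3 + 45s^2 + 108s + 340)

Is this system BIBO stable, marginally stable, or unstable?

The denominator s^4 + 6s^3 + 45s^2 + 108s + 340 factors as (s^2 + 4s + 20)(s^2 + 2s + 17), giving poles at s = -2 + 4j, -2 - 4j, -1 + 4j, -1 - 4j.
Since all poles lie strictly in the left half-plane, the system is stable.

stable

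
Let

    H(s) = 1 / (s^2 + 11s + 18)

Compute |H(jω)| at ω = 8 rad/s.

|H(j8)| ≈ 0.01007

Substitute s = j8: numerator = 1, denominator = -46 + j88.
|H(j8)| = |1| / |-46 + j88| = 1 / 99.298 ≈ 0.01007.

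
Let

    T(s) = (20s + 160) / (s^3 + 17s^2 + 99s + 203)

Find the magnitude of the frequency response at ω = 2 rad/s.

Substitute s = j2: numerator = 160 + j40, denominator = 135 + j190.
|T(j2)| = |160 + j40| / |135 + j190| = 164.92 / 233.08 ≈ 0.7076.

|T(j2)| ≈ 0.7076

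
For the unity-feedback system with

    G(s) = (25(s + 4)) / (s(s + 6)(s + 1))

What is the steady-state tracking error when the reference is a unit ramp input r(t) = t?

e_ss = 0.06000

G(s) has one pole at the origin.
This is a Type 1 system. Kv = lim_{s→0} s·G(s) = 100/6 = 50/3.
e_ss = 1/Kv = 1/(50/3) = 3/50 ≈ 0.06000.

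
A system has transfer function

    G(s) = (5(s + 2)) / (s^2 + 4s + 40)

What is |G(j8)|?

|G(j8)| ≈ 1.031

Substitute s = j8: numerator = 10 + j40, denominator = -24 + j32.
|G(j8)| = |10 + j40| / |-24 + j32| = 41.231 / 40 ≈ 1.031.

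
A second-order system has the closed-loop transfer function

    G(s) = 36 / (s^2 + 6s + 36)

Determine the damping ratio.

Compare the denominator to the standard form s^2 + 2ζωₙs + ωₙ².
ωₙ² = 36, so ωₙ = 6 rad/s.
2ζωₙ = 6, so ζ = 6/(2·6) = 0.5.

ζ = 0.5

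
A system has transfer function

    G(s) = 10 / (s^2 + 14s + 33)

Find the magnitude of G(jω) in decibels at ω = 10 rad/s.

|G(j10)|_dB ≈ -23.8 dB

Substitute s = j10: numerator = 10, denominator = -67 + j140.
|G(j10)| = |10| / |-67 + j140| = 10 / 155.21 ≈ 0.06443.
In decibels: 20·log₁₀(0.06443) ≈ -23.8 dB.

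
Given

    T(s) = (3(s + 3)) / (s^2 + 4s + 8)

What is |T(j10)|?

Substitute s = j10: numerator = 9 + j30, denominator = -92 + j40.
|T(j10)| = |9 + j30| / |-92 + j40| = 31.321 / 100.32 ≈ 0.3122.

|T(j10)| ≈ 0.3122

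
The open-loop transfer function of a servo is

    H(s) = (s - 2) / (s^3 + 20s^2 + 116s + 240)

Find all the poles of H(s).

s = -4 ± 2j, -12

The poles are the roots of the denominator s^3 + 20s^2 + 116s + 240 = 0.
Trying s = -12: the polynomial evaluates to 0, so (s + 12) is a factor.
Dividing out leaves s^2 + 8s + 20 = 0.
The quadratic formula then gives s = -4 ± 2j.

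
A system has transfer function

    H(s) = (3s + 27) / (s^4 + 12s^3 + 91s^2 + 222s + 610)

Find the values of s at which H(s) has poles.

s = -5 + 6j, -5 - 6j, -1 + 3j, -1 - 3j

The poles are the roots of the denominator s^4 + 12s^3 + 91s^2 + 222s + 610 = 0.
No real roots exist; factor into two real quadratics: (s^2 + 10s + 61)(s^2 + 2s + 10) = 0.
Each quadratic gives a conjugate pair via the quadratic formula.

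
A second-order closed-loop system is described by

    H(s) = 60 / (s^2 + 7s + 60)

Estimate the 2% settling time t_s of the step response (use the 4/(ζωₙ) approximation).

Comparing s^2 + 7s + 60 to s^2 + 2ζωₙs + ωₙ²: ωₙ = √60 ≈ 7.746 rad/s and ζ = 7/(2·√60) ≈ 0.4518.
ζωₙ = 7/2 = 3.5, so t_s ≈ 4/(ζωₙ) = 4/3.5 ≈ 1.143 s.

t_s ≈ 1.143 s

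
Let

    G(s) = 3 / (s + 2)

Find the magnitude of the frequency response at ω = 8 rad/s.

Substitute s = j8: numerator = 3, denominator = 2 + j8.
|G(j8)| = |3| / |2 + j8| = 3 / 8.2462 ≈ 0.3638.

|G(j8)| ≈ 0.3638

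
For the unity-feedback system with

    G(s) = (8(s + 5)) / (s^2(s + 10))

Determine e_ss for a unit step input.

G(s) has 2 poles at the origin.
This is a Type 2 system; for a step input the steady-state error is zero.

e_ss = 0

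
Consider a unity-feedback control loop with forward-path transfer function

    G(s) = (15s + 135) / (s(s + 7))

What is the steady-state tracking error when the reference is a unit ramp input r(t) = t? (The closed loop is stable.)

G(s) has one pole at the origin.
This is a Type 1 system. Kv = lim_{s→0} s·G(s) = 135/7.
e_ss = 1/Kv = 1/(135/7) = 7/135 ≈ 0.05185.

e_ss = 0.05185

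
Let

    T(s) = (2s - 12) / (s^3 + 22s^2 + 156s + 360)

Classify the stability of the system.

stable

The denominator s^3 + 22s^2 + 156s + 360 factors as (s + 6)^2(s + 10), giving poles at s = -6, -10, -6.
Since all poles lie strictly in the left half-plane, the system is stable.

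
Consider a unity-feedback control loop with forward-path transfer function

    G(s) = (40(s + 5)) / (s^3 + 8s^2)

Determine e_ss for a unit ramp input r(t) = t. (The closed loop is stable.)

G(s) has 2 poles at the origin.
This is a Type 2 system; for a ramp input the steady-state error is zero.

e_ss = 0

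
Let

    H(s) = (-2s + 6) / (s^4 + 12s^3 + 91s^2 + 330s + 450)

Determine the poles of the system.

s = -3 ± 6j, -3 ± j

The poles are the roots of the denominator s^4 + 12s^3 + 91s^2 + 330s + 450 = 0.
No real roots exist; factor into two real quadratics: (s^2 + 6s + 45)(s^2 + 6s + 10) = 0.
Each quadratic gives a conjugate pair via the quadratic formula.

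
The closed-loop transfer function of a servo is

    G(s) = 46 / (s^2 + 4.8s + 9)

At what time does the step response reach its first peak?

t_p ≈ 1.745 s

Comparing s^2 + 4.8s + 9 to s^2 + 2ζωₙs + ωₙ²: ωₙ = 3 rad/s and ζ = 4.8/(2·3) = 0.8.
ζωₙ = 4.8/2 = 2.4, so ω_d = ωₙ√(1−ζ²) = √(ωₙ² − (ζωₙ)²) = √(9 − 2.4²) = √3.24 = 1.800 rad/s.
t_p = π/ω_d = π/1.800 ≈ 1.745 s.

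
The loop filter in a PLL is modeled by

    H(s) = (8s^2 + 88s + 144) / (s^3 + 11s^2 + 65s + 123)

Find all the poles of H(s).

The poles are the roots of the denominator s^3 + 11s^2 + 65s + 123 = 0.
Trying s = -3: the polynomial evaluates to 0, so (s + 3) is a factor.
Dividing out leaves s^2 + 8s + 41 = 0.
The quadratic formula then gives s = -4 ± 5j.

s = -3, -4 + 5j, -4 - 5j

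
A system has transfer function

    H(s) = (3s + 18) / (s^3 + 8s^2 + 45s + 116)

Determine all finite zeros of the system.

s = -6

Set the numerator to zero: 3s + 18 = 0, i.e. 3·(s + 6) = 0.
So s = -6.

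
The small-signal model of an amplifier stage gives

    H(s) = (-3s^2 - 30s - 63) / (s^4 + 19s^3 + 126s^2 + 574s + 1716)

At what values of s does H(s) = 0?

Set the numerator to zero: -3s^2 - 30s - 63 = 0, i.e. -3·(s^2 + 10s + 21) = 0.
Factoring: (s + 7)(s + 3) = 0.

s = -7, -3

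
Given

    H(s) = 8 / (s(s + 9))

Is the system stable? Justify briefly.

The poles can be read from the denominator factors: s = 0, -9.
Since the simple pole(s) at s = 0 lie on the jω-axis with none in the right half-plane, the system is marginally stable.

marginally stable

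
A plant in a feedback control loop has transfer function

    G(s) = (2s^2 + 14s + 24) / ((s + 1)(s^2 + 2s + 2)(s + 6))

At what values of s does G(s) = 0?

Set the numerator to zero: 2s^2 + 14s + 24 = 0, i.e. 2·(s^2 + 7s + 12) = 0.
Factoring: (s + 3)(s + 4) = 0.

s = -3, -4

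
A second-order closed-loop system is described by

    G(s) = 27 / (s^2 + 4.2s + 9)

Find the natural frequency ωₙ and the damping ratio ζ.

ωₙ = 3 rad/s, ζ = 0.7

Compare the denominator to the standard form s^2 + 2ζωₙs + ωₙ².
ωₙ² = 9, so ωₙ = 3 rad/s.
2ζωₙ = 4.2, so ζ = 4.2/(2·3) = 0.7.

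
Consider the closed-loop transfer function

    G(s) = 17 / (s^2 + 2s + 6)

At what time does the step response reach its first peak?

Comparing s^2 + 2s + 6 to s^2 + 2ζωₙs + ωₙ²: ωₙ = √6 ≈ 2.449 rad/s and ζ = 2/(2·√6) ≈ 0.4082.
ζωₙ = 2/2 = 1, so ω_d = ωₙ√(1−ζ²) = √(ωₙ² − (ζωₙ)²) = √(6 − 1²) = √5 ≈ 2.236 rad/s.
t_p = π/ω_d = π/2.236 ≈ 1.405 s.

t_p ≈ 1.405 s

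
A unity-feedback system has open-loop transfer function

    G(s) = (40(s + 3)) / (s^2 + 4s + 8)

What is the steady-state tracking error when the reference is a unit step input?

e_ss = 0.06250

G(s) has no poles at the origin.
This is a Type 0 system. Kp = lim_{s→0} G(s) = 120/8 = 15.
e_ss = 1/(1 + Kp) = 1/(1 + 15) = 1/16 ≈ 0.06250.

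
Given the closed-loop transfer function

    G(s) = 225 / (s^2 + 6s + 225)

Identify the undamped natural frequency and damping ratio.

ωₙ = 15 rad/s, ζ = 0.2

Compare the denominator to the standard form s^2 + 2ζωₙs + ωₙ².
ωₙ² = 225, so ωₙ = 15 rad/s.
2ζωₙ = 6, so ζ = 6/(2·15) = 0.2.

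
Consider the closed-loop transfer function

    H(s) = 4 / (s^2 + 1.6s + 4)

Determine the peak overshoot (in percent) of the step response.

Comparing s^2 + 1.6s + 4 to s^2 + 2ζωₙs + ωₙ²: ωₙ = 2 rad/s and ζ = 1.6/(2·2) = 0.4.
%OS = 100·exp(−πζ/√(1−ζ²)) = 100·exp(−π·0.4/√(1−0.4²)) ≈ 25.4%.

%OS ≈ 25.4%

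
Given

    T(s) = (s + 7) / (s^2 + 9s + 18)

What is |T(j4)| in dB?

Substitute s = j4: numerator = 7 + j4, denominator = 2 + j36.
|T(j4)| = |7 + j4| / |2 + j36| = 8.0623 / 36.056 ≈ 0.2236.
In decibels: 20·log₁₀(0.2236) ≈ -13.0 dB.

|T(j4)|_dB ≈ -13.0 dB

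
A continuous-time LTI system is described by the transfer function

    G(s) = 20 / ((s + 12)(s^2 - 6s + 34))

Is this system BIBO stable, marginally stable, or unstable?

The poles can be read from the denominator factors: s = -12, 3 + 5j, 3 - 5j.
Since the pole(s) at s = 3 + 5j, 3 - 5j lie in the right half-plane, the system is unstable.

unstable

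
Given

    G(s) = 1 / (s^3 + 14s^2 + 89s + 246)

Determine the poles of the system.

The poles are the roots of the denominator s^3 + 14s^2 + 89s + 246 = 0.
Trying s = -6: the polynomial evaluates to 0, so (s + 6) is a factor.
Dividing out leaves s^2 + 8s + 41 = 0.
The quadratic formula then gives s = -4 ± 5j.

s = -4 ± 5j, -6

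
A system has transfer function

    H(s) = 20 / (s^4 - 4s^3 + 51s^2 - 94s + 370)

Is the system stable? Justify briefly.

unstable

The denominator s^4 - 4s^3 + 51s^2 - 94s + 370 factors as (s^2 - 2s + 10)(s^2 - 2s + 37), giving poles at s = 1 ± 3j, 1 ± 6j.
Since the pole(s) at s = 1 + 3j, 1 - 3j, 1 + 6j, 1 - 6j lie in the right half-plane, the system is unstable.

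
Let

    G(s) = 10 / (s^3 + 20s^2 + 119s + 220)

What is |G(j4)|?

|G(j4)| ≈ 0.02359

Substitute s = j4: numerator = 10, denominator = -100 + j412.
|G(j4)| = |10| / |-100 + j412| = 10 / 423.96 ≈ 0.02359.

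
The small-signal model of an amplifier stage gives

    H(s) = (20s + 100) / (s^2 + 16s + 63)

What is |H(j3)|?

|H(j3)| ≈ 1.614

Substitute s = j3: numerator = 100 + j60, denominator = 54 + j48.
|H(j3)| = |100 + j60| / |54 + j48| = 116.62 / 72.250 ≈ 1.614.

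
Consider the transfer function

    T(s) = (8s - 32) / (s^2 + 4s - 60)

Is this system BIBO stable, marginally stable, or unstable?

The denominator s^2 + 4s - 60 factors as (s - 6)(s + 10), giving poles at s = 6, -10.
Since the pole(s) at s = 6 lie in the right half-plane, the system is unstable.

unstable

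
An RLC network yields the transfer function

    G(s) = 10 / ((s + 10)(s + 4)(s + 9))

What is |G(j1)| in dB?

Substitute s = j1: numerator = 10, denominator = 337 + j165.
|G(j1)| = |10| / |337 + j165| = 10 / 375.23 ≈ 0.02665.
In decibels: 20·log₁₀(0.02665) ≈ -31.5 dB.

|G(j1)|_dB ≈ -31.5 dB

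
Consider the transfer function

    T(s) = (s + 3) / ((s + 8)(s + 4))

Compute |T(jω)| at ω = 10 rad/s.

|T(j10)| ≈ 0.07569

Substitute s = j10: numerator = 3 + j10, denominator = -68 + j120.
|T(j10)| = |3 + j10| / |-68 + j120| = 10.440 / 137.93 ≈ 0.07569.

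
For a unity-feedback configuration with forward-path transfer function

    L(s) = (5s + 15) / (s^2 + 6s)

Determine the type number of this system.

Type 1

Factor s from the denominator: s^2 + 6s = s·(s + 6).
There is 1 pole at the origin, so the system is Type 1.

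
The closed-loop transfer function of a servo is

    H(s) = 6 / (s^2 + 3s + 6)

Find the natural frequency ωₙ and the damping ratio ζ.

Compare the denominator to the standard form s^2 + 2ζωₙs + ωₙ².
ωₙ² = 6, so ωₙ = √6 ≈ 2.449 rad/s.
2ζωₙ = 3, so ζ = 3/(2·√6) ≈ 0.6124.

ωₙ ≈ 2.449 rad/s, ζ ≈ 0.6124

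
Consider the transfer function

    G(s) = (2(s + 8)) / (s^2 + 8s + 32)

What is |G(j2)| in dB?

Substitute s = j2: numerator = 16 + j4, denominator = 28 + j16.
|G(j2)| = |16 + j4| / |28 + j16| = 16.492 / 32.249 ≈ 0.5114.
In decibels: 20·log₁₀(0.5114) ≈ -5.82 dB.

|G(j2)|_dB ≈ -5.82 dB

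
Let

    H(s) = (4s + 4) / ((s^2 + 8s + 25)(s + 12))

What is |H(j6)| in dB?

Substitute s = j6: numerator = 4 + j24, denominator = -420 + j510.
|H(j6)| = |4 + j24| / |-420 + j510| = 24.331 / 660.68 ≈ 0.03683.
In decibels: 20·log₁₀(0.03683) ≈ -28.7 dB.

|H(j6)|_dB ≈ -28.7 dB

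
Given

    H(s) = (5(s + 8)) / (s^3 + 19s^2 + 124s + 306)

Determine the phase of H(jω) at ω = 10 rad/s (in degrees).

At s = j10: numerator = 40 + j50, denominator = -1594 + j240.
∠H = ∠num − ∠den = 51.340° − (171.44°) = -120.1°.

∠H(j10) ≈ -120.1°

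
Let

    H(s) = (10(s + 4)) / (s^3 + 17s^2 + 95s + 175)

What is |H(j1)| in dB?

Substitute s = j1: numerator = 40 + j10, denominator = 158 + j94.
|H(j1)| = |40 + j10| / |158 + j94| = 41.231 / 183.85 ≈ 0.2243.
In decibels: 20·log₁₀(0.2243) ≈ -13.0 dB.

|H(j1)|_dB ≈ -13.0 dB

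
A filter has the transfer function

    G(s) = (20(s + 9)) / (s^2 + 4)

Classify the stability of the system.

marginally stable

The poles can be read from the denominator factors: s = 2j, -2j.
Since the simple pole(s) at s = 2j, -2j lie on the jω-axis with none in the right half-plane, the system is marginally stable.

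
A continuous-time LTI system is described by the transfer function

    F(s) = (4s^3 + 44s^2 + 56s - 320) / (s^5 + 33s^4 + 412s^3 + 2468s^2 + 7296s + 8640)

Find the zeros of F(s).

Set the numerator to zero: 4s^3 + 44s^2 + 56s - 320 = 0, i.e. 4·(s^3 + 11s^2 + 14s - 80) = 0.
Factoring: (s + 8)(s - 2)(s + 5) = 0.

s = -8, 2, -5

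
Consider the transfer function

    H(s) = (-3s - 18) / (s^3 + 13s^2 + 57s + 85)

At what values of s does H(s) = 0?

Set the numerator to zero: -3s - 18 = 0, i.e. -3·(s + 6) = 0.
So s = -6.

s = -6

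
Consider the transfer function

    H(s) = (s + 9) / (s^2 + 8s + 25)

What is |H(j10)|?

|H(j10)| ≈ 0.1227

Substitute s = j10: numerator = 9 + j10, denominator = -75 + j80.
|H(j10)| = |9 + j10| / |-75 + j80| = 13.454 / 109.66 ≈ 0.1227.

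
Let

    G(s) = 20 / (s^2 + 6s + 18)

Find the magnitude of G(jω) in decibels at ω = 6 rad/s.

Substitute s = j6: numerator = 20, denominator = -18 + j36.
|G(j6)| = |20| / |-18 + j36| = 20 / 40.249 ≈ 0.4969.
In decibels: 20·log₁₀(0.4969) ≈ -6.07 dB.

|G(j6)|_dB ≈ -6.07 dB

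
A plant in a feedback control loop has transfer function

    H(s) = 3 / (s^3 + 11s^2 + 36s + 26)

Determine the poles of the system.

s = -5 ± j, -1

The poles are the roots of the denominator s^3 + 11s^2 + 36s + 26 = 0.
Trying s = -1: the polynomial evaluates to 0, so (s + 1) is a factor.
Dividing out leaves s^2 + 10s + 26 = 0.
The quadratic formula then gives s = -5 ± 1j.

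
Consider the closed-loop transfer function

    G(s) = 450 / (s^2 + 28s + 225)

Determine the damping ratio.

Compare the denominator to the standard form s^2 + 2ζωₙs + ωₙ².
ωₙ² = 225, so ωₙ = 15 rad/s.
2ζωₙ = 28, so ζ = 28/(2·15) ≈ 0.9333.
With ζ = 0.9333 the response is underdamped.

ζ ≈ 0.9333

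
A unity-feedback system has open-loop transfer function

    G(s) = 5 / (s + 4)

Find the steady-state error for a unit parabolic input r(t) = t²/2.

e_ss = ∞

G(s) has no poles at the origin.
This is a Type 0 system; Ka = lim_{s→0} s^2·G(s) = 0, so the steady-state error for a parabola input is infinite.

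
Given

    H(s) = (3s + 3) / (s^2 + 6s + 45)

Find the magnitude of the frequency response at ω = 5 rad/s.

Substitute s = j5: numerator = 3 + j15, denominator = 20 + j30.
|H(j5)| = |3 + j15| / |20 + j30| = 15.297 / 36.056 ≈ 0.4243.

|H(j5)| ≈ 0.4243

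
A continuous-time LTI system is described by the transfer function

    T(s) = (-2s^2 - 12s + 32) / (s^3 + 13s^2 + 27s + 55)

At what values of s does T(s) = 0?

Set the numerator to zero: -2s^2 - 12s + 32 = 0, i.e. -2·(s^2 + 6s - 16) = 0.
Factoring: (s - 2)(s + 8) = 0.

s = 2, -8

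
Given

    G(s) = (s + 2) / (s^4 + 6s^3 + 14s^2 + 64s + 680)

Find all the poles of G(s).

s = 2 + 4j, 2 - 4j, -5 + 3j, -5 - 3j

The poles are the roots of the denominator s^4 + 6s^3 + 14s^2 + 64s + 680 = 0.
No real roots exist; factor into two real quadratics: (s^2 - 4s + 20)(s^2 + 10s + 34) = 0.
Each quadratic gives a conjugate pair via the quadratic formula.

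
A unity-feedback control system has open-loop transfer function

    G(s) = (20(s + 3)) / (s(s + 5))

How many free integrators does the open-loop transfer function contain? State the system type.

Type 1

The denominator has 1 factor of s at the origin (free integrator), so this is a Type 1 system.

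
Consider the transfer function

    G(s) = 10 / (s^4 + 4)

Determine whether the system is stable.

unstable

The denominator s^4 + 4 factors as (s^2 - 2s + 2)(s^2 + 2s + 2), giving poles at s = 1 ± j, -1 ± j.
Since the pole(s) at s = 1 + j, 1 - j lie in the right half-plane, the system is unstable.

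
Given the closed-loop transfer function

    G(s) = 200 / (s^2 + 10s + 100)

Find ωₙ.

Compare the denominator to the standard form s^2 + 2ζωₙs + ωₙ².
ωₙ² = 100, so ωₙ = 10 rad/s.

ωₙ = 10 rad/s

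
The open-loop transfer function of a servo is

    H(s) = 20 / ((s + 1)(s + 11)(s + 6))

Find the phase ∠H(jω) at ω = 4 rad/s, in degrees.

∠H(j4) ≈ -129.6°

At s = j4: numerator = 20, denominator = -222 + j268.
∠H = ∠num − ∠den = 0° − (129.64°) = -129.6°.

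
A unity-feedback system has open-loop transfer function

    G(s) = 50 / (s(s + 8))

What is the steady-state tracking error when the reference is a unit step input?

e_ss = 0

G(s) has one pole at the origin.
This is a Type 1 system; for a step input the steady-state error is zero.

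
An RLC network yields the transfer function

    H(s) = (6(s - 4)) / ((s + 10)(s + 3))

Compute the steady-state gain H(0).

H(0) = -4/5 ≈ -0.8000

At s = 0 each factor (s + a) contributes a and each (s^2 + bs + c) contributes c.
H(0) = 6·(-4) / ((10) · (3)) = -24/30 = -4/5.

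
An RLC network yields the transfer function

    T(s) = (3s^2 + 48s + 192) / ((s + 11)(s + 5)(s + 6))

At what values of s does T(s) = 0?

s = -8, -8

Set the numerator to zero: 3s^2 + 48s + 192 = 0, i.e. 3·(s^2 + 16s + 64) = 0.
Factoring: (s + 8)^2 = 0.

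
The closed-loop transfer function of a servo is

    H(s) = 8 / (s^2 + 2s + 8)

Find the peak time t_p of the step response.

Comparing s^2 + 2s + 8 to s^2 + 2ζωₙs + ωₙ²: ωₙ = √8 ≈ 2.828 rad/s and ζ = 2/(2·√8) ≈ 0.3536.
ζωₙ = 2/2 = 1, so ω_d = ωₙ√(1−ζ²) = √(ωₙ² − (ζωₙ)²) = √(8 − 1²) = √7 ≈ 2.646 rad/s.
t_p = π/ω_d = π/2.646 ≈ 1.187 s.

t_p ≈ 1.187 s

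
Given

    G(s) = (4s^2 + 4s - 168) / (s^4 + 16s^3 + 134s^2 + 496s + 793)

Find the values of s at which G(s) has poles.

The poles are the roots of the denominator s^4 + 16s^3 + 134s^2 + 496s + 793 = 0.
No real roots exist; factor into two real quadratics: (s^2 + 6s + 13)(s^2 + 10s + 61) = 0.
Each quadratic gives a conjugate pair via the quadratic formula.

s = -3 ± 2j, -5 ± 6j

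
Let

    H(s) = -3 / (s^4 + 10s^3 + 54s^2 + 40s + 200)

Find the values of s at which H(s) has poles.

The poles are the roots of the denominator s^4 + 10s^3 + 54s^2 + 40s + 200 = 0.
No real roots exist; factor into two real quadratics: (s^2 + 4)(s^2 + 10s + 50) = 0.
Each quadratic gives a conjugate pair via the quadratic formula.

s = ±2j, -5 ± 5j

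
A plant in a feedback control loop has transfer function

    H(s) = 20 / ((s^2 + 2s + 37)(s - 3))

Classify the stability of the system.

The poles can be read from the denominator factors: s = -1 + 6j, -1 - 6j, 3.
Since the pole(s) at s = 3 lie in the right half-plane, the system is unstable.

unstable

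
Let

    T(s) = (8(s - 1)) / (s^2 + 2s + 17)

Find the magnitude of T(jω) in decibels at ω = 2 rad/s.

|T(j2)|_dB ≈ 2.38 dB

Substitute s = j2: numerator = -8 + j16, denominator = 13 + j4.
|T(j2)| = |-8 + j16| / |13 + j4| = 17.889 / 13.601 ≈ 1.315.
In decibels: 20·log₁₀(1.315) ≈ 2.38 dB.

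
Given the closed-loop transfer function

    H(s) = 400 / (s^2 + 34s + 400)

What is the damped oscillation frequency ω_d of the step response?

ω_d ≈ 10.54 rad/s

Comparing s^2 + 34s + 400 to s^2 + 2ζωₙs + ωₙ²: ωₙ = 20 rad/s and ζ = 34/(2·20) = 0.85.
ζωₙ = 34/2 = 17, so ω_d = ωₙ√(1−ζ²) = √(ωₙ² − (ζωₙ)²) = √(400 − 17²) = √111 ≈ 10.54 rad/s.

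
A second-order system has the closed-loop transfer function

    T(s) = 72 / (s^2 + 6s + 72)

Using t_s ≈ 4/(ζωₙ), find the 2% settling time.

Comparing s^2 + 6s + 72 to s^2 + 2ζωₙs + ωₙ²: ωₙ = √72 ≈ 8.485 rad/s and ζ = 6/(2·√72) ≈ 0.3536.
ζωₙ = 6/2 = 3, so t_s ≈ 4/(ζωₙ) = 4/3 ≈ 1.333 s.

t_s ≈ 1.333 s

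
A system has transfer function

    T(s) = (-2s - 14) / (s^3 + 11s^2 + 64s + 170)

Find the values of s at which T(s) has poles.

The poles are the roots of the denominator s^3 + 11s^2 + 64s + 170 = 0.
Trying s = -5: the polynomial evaluates to 0, so (s + 5) is a factor.
Dividing out leaves s^2 + 6s + 34 = 0.
The quadratic formula then gives s = -3 ± 5j.

s = -3 + 5j, -3 - 5j, -5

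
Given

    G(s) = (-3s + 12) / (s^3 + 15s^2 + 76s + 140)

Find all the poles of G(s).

The poles are the roots of the denominator s^3 + 15s^2 + 76s + 140 = 0.
Trying s = -7: the polynomial evaluates to 0, so (s + 7) is a factor.
Dividing out leaves s^2 + 8s + 20 = 0.
The quadratic formula then gives s = -4 ± 2j.

s = -4 + 2j, -4 - 2j, -7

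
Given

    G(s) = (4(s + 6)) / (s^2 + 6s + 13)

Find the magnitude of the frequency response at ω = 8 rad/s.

Substitute s = j8: numerator = 24 + j32, denominator = -51 + j48.
|G(j8)| = |24 + j32| / |-51 + j48| = 40 / 70.036 ≈ 0.5711.

|G(j8)| ≈ 0.5711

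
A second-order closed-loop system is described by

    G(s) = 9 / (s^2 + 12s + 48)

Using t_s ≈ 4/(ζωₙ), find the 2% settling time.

t_s ≈ 0.6667 s

Comparing s^2 + 12s + 48 to s^2 + 2ζωₙs + ωₙ²: ωₙ = √48 ≈ 6.928 rad/s and ζ = 12/(2·√48) ≈ 0.8660.
ζωₙ = 12/2 = 6, so t_s ≈ 4/(ζωₙ) = 4/6 ≈ 0.6667 s.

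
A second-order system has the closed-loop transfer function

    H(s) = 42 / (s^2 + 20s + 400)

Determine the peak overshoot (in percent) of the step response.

Comparing s^2 + 20s + 400 to s^2 + 2ζωₙs + ωₙ²: ωₙ = 20 rad/s and ζ = 20/(2·20) = 0.5.
%OS = 100·exp(−πζ/√(1−ζ²)) = 100·exp(−π·0.5/√(1−0.5²)) ≈ 16.3%.

%OS ≈ 16.3%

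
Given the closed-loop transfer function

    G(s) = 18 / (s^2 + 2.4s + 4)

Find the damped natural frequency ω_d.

Comparing s^2 + 2.4s + 4 to s^2 + 2ζωₙs + ωₙ²: ωₙ = 2 rad/s and ζ = 2.4/(2·2) = 0.6.
ζωₙ = 2.4/2 = 1.2, so ω_d = ωₙ√(1−ζ²) = √(ωₙ² − (ζωₙ)²) = √(4 − 1.2²) = √2.56 = 1.600 rad/s.

ω_d = 1.600 rad/s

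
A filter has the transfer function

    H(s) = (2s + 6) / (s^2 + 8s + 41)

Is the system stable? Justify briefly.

stable

The denominator s^2 + 8s + 41 factors as (s^2 + 8s + 41), giving poles at s = -4 + 5j, -4 - 5j.
Since all poles lie strictly in the left half-plane, the system is stable.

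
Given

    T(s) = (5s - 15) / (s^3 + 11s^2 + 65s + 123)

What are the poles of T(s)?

The poles are the roots of the denominator s^3 + 11s^2 + 65s + 123 = 0.
Trying s = -3: the polynomial evaluates to 0, so (s + 3) is a factor.
Dividing out leaves s^2 + 8s + 41 = 0.
The quadratic formula then gives s = -4 ± 5j.

s = -4 + 5j, -4 - 5j, -3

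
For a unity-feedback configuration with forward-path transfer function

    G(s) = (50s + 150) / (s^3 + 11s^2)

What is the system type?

Factor s from the denominator: s^3 + 11s^2 = s^2·(s + 11).
There are 2 poles at the origin, so the system is Type 2.

Type 2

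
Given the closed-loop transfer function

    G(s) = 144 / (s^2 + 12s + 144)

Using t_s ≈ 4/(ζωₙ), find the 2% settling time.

t_s ≈ 0.6667 s

Comparing s^2 + 12s + 144 to s^2 + 2ζωₙs + ωₙ²: ωₙ = 12 rad/s and ζ = 12/(2·12) = 0.5.
ζωₙ = 12/2 = 6, so t_s ≈ 4/(ζωₙ) = 4/6 ≈ 0.6667 s.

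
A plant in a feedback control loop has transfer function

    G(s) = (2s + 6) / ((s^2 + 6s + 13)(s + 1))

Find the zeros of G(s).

s = -3

Set the numerator to zero: 2s + 6 = 0, i.e. 2·(s + 3) = 0.
So s = -3.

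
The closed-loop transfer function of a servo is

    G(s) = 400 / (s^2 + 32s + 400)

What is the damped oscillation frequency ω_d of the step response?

ω_d = 12 rad/s

Comparing s^2 + 32s + 400 to s^2 + 2ζωₙs + ωₙ²: ωₙ = 20 rad/s and ζ = 32/(2·20) = 0.8.
ζωₙ = 32/2 = 16, so ω_d = ωₙ√(1−ζ²) = √(ωₙ² − (ζωₙ)²) = √(400 − 16²) = √144 = 12 rad/s.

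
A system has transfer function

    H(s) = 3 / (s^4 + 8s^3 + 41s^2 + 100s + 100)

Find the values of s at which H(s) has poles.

The poles are the roots of the denominator s^4 + 8s^3 + 41s^2 + 100s + 100 = 0.
No real roots exist; factor into two real quadratics: (s^2 + 4s + 5)(s^2 + 4s + 20) = 0.
Each quadratic gives a conjugate pair via the quadratic formula.

s = -2 ± j, -2 ± 4j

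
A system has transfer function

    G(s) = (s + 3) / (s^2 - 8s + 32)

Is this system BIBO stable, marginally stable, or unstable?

unstable

The denominator s^2 - 8s + 32 factors as (s^2 - 8s + 32), giving poles at s = 4 + 4j, 4 - 4j.
Since the pole(s) at s = 4 ± 4j lie in the right half-plane, the system is unstable.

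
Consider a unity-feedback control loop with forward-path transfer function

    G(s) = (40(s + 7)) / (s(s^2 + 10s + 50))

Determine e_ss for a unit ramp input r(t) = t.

e_ss = 0.1786

G(s) has one pole at the origin.
This is a Type 1 system. Kv = lim_{s→0} s·G(s) = 280/50 = 28/5.
e_ss = 1/Kv = 1/(28/5) = 5/28 ≈ 0.1786.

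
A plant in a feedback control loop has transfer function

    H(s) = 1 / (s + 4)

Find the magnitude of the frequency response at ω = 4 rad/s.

|H(j4)| ≈ 0.1768

Substitute s = j4: numerator = 1, denominator = 4 + j4.
|H(j4)| = |1| / |4 + j4| = 1 / 5.6569 ≈ 0.1768.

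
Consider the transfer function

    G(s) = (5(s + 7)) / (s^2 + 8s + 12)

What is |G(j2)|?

|G(j2)| ≈ 2.035

Substitute s = j2: numerator = 35 + j10, denominator = 8 + j16.
|G(j2)| = |35 + j10| / |8 + j16| = 36.401 / 17.889 ≈ 2.035.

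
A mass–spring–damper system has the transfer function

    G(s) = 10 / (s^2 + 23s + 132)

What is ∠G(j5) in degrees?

∠G(j5) ≈ -47.06°

At s = j5: numerator = 10, denominator = 107 + j115.
∠G = ∠num − ∠den = 0° − (47.064°) = -47.06°.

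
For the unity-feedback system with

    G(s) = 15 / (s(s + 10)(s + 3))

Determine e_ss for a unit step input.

e_ss = 0

G(s) has one pole at the origin.
This is a Type 1 system; for a step input the steady-state error is zero.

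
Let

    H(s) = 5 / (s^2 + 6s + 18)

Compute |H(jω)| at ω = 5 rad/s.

Substitute s = j5: numerator = 5, denominator = -7 + j30.
|H(j5)| = |5| / |-7 + j30| = 5 / 30.806 ≈ 0.1623.

|H(j5)| ≈ 0.1623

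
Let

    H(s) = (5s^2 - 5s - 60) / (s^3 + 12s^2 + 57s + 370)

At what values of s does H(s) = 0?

s = -3, 4

Set the numerator to zero: 5s^2 - 5s - 60 = 0, i.e. 5·(s^2 - s - 12) = 0.
Factoring: (s + 3)(s - 4) = 0.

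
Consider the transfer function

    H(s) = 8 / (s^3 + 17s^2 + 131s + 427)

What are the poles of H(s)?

The poles are the roots of the denominator s^3 + 17s^2 + 131s + 427 = 0.
Trying s = -7: the polynomial evaluates to 0, so (s + 7) is a factor.
Dividing out leaves s^2 + 10s + 61 = 0.
The quadratic formula then gives s = -5 ± 6j.

s = -5 ± 6j, -7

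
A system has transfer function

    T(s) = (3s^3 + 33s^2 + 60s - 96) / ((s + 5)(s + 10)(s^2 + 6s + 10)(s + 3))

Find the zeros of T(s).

Set the numerator to zero: 3s^3 + 33s^2 + 60s - 96 = 0, i.e. 3·(s^3 + 11s^2 + 20s - 32) = 0.
Factoring: (s - 1)(s + 4)(s + 8) = 0.

s = 1, -4, -8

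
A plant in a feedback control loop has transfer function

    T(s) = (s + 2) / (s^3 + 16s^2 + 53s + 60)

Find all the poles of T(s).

The poles are the roots of the denominator s^3 + 16s^2 + 53s + 60 = 0.
Trying s = -12: the polynomial evaluates to 0, so (s + 12) is a factor.
Dividing out leaves s^2 + 4s + 5 = 0.
The quadratic formula then gives s = -2 ± 1j.

s = -2 + j, -2 - j, -12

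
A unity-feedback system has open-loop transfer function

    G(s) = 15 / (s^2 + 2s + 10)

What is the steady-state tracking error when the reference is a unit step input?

G(s) has no poles at the origin.
This is a Type 0 system. Kp = lim_{s→0} G(s) = 15/10 = 3/2.
e_ss = 1/(1 + Kp) = 1/(1 + 3/2) = 2/5 ≈ 0.4000.

e_ss = 0.4000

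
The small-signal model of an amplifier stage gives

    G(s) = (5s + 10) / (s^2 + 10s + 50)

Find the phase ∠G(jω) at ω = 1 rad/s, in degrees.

At s = j1: numerator = 10 + j5, denominator = 49 + j10.
∠G = ∠num − ∠den = 26.565° − (11.535°) = 15.03°.

∠G(j1) ≈ 15.03°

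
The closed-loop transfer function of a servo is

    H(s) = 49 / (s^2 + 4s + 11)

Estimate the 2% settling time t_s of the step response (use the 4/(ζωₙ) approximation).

Comparing s^2 + 4s + 11 to s^2 + 2ζωₙs + ωₙ²: ωₙ = √11 ≈ 3.317 rad/s and ζ = 4/(2·√11) ≈ 0.6030.
ζωₙ = 4/2 = 2, so t_s ≈ 4/(ζωₙ) = 4/2 = 2 s.

t_s ≈ 2 s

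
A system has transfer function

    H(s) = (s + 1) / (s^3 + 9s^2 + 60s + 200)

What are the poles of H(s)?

s = -2 ± 6j, -5

The poles are the roots of the denominator s^3 + 9s^2 + 60s + 200 = 0.
Trying s = -5: the polynomial evaluates to 0, so (s + 5) is a factor.
Dividing out leaves s^2 + 4s + 40 = 0.
The quadratic formula then gives s = -2 ± 6j.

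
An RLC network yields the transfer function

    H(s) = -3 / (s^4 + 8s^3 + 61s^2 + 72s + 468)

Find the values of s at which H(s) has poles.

s = ±3j, -4 ± 6j

The poles are the roots of the denominator s^4 + 8s^3 + 61s^2 + 72s + 468 = 0.
No real roots exist; factor into two real quadratics: (s^2 + 9)(s^2 + 8s + 52) = 0.
Each quadratic gives a conjugate pair via the quadratic formula.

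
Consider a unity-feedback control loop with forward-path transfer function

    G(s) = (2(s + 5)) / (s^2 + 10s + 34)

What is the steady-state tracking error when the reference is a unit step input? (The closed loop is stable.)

G(s) has no poles at the origin.
This is a Type 0 system. Kp = lim_{s→0} G(s) = 10/34 = 5/17.
e_ss = 1/(1 + Kp) = 1/(1 + 5/17) = 17/22 ≈ 0.7727.

e_ss = 0.7727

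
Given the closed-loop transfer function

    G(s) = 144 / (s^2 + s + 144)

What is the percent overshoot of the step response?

Comparing s^2 + s + 144 to s^2 + 2ζωₙs + ωₙ²: ωₙ = 12 rad/s and ζ = 1/(2·12) ≈ 0.04167.
%OS = 100·exp(−πζ/√(1−ζ²)) = 100·exp(−π·0.04167/√(1−0.04167²)) ≈ 87.7%.

%OS ≈ 87.7%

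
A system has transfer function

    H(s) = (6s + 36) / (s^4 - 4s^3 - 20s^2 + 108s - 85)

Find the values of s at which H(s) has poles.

s = 4 + j, 4 - j, 1, -5

The poles are the roots of the denominator s^4 - 4s^3 - 20s^2 + 108s - 85 = 0.
Trying s = 1: the polynomial evaluates to 0, so (s - 1) is a factor.
Dividing out leaves s^3 - 3s^2 - 23s + 85 = 0.
This factors further as (s^2 - 8s + 17)(s + 5) = 0.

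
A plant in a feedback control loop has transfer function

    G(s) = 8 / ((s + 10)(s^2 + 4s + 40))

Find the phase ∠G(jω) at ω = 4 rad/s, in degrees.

At s = j4: numerator = 8, denominator = 176 + j256.
∠G = ∠num − ∠den = 0° − (55.491°) = -55.49°.

∠G(j4) ≈ -55.49°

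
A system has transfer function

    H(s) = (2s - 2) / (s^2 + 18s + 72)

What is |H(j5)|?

Substitute s = j5: numerator = -2 + j10, denominator = 47 + j90.
|H(j5)| = |-2 + j10| / |47 + j90| = 10.198 / 101.53 ≈ 0.1004.

|H(j5)| ≈ 0.1004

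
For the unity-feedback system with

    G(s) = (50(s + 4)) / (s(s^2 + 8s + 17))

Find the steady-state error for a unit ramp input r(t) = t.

e_ss = 0.08500

G(s) has one pole at the origin.
This is a Type 1 system. Kv = lim_{s→0} s·G(s) = 200/17.
e_ss = 1/Kv = 1/(200/17) = 17/200 ≈ 0.08500.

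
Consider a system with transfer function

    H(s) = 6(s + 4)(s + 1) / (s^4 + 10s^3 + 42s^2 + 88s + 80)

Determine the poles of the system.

s = -2 + 2j, -2 - 2j, -3 + j, -3 - j

The poles are the roots of the denominator s^4 + 10s^3 + 42s^2 + 88s + 80 = 0.
No real roots exist; factor into two real quadratics: (s^2 + 4s + 8)(s^2 + 6s + 10) = 0.
Each quadratic gives a conjugate pair via the quadratic formula.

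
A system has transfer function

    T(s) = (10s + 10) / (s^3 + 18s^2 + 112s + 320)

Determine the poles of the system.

s = -4 + 4j, -4 - 4j, -10

The poles are the roots of the denominator s^3 + 18s^2 + 112s + 320 = 0.
Trying s = -10: the polynomial evaluates to 0, so (s + 10) is a factor.
Dividing out leaves s^2 + 8s + 32 = 0.
The quadratic formula then gives s = -4 ± 4j.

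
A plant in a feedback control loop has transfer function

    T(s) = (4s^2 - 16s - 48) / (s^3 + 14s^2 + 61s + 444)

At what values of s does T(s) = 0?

s = -2, 6

Set the numerator to zero: 4s^2 - 16s - 48 = 0, i.e. 4·(s^2 - 4s - 12) = 0.
Factoring: (s + 2)(s - 6) = 0.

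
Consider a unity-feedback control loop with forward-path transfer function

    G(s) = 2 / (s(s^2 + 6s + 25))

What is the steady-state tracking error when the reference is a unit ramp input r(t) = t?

e_ss = 12.50

G(s) has one pole at the origin.
This is a Type 1 system. Kv = lim_{s→0} s·G(s) = 2/25.
e_ss = 1/Kv = 1/(2/25) = 25/2 ≈ 12.50.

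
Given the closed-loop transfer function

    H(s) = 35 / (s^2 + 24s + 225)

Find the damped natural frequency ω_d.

ω_d = 9 rad/s

Comparing s^2 + 24s + 225 to s^2 + 2ζωₙs + ωₙ²: ωₙ = 15 rad/s and ζ = 24/(2·15) = 0.8.
ζωₙ = 24/2 = 12, so ω_d = ωₙ√(1−ζ²) = √(ωₙ² − (ζωₙ)²) = √(225 − 12²) = √81 = 9 rad/s.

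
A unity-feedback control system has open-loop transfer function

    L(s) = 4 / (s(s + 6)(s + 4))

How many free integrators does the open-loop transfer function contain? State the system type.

Type 1

The denominator has 1 factor of s at the origin (free integrator), so this is a Type 1 system.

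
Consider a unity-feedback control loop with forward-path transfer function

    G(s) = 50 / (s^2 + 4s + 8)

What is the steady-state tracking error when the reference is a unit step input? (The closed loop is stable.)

e_ss = 0.1379

G(s) has no poles at the origin.
This is a Type 0 system. Kp = lim_{s→0} G(s) = 50/8 = 25/4.
e_ss = 1/(1 + Kp) = 1/(1 + 25/4) = 4/29 ≈ 0.1379.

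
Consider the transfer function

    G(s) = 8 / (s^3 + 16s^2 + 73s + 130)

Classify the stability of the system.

stable

The denominator s^3 + 16s^2 + 73s + 130 factors as (s^2 + 6s + 13)(s + 10), giving poles at s = -3 ± 2j, -10.
Since all poles lie strictly in the left half-plane, the system is stable.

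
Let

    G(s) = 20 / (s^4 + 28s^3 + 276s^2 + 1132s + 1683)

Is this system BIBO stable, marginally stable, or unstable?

The denominator s^4 + 28s^3 + 276s^2 + 1132s + 1683 factors as (s + 9)(s^2 + 8s + 17)(s + 11), giving poles at s = -9, -4 + j, -4 - j, -11.
Since all poles lie strictly in the left half-plane, the system is stable.

stable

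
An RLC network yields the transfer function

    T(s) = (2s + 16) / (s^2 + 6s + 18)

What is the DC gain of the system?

Set s = 0: T(0) = (16) / (18) = 8/9.

T(0) = 8/9 ≈ 0.8889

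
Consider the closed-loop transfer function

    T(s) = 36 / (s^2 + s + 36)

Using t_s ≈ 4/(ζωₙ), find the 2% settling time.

t_s ≈ 8 s

Comparing s^2 + s + 36 to s^2 + 2ζωₙs + ωₙ²: ωₙ = 6 rad/s and ζ = 1/(2·6) ≈ 0.08333.
ζωₙ = 1/2 = 0.5, so t_s ≈ 4/(ζωₙ) = 4/0.5 = 8 s.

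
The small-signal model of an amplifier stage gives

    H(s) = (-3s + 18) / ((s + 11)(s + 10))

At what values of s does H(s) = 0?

s = 6

Set the numerator to zero: -3s + 18 = 0, i.e. -3·(s - 6) = 0.
So s = 6.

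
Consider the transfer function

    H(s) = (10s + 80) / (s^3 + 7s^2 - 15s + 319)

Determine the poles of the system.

The poles are the roots of the denominator s^3 + 7s^2 - 15s + 319 = 0.
Trying s = -11: the polynomial evaluates to 0, so (s + 11) is a factor.
Dividing out leaves s^2 - 4s + 29 = 0.
The quadratic formula then gives s = 2 ± 5j.

s = 2 ± 5j, -11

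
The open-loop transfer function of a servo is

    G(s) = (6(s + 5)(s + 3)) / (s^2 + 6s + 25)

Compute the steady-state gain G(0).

At s = 0 each factor (s + a) contributes a and each (s^2 + bs + c) contributes c.
G(0) = 6·(5) · (3) / ((25)) = 90/25 = 18/5.

G(0) = 18/5 ≈ 3.600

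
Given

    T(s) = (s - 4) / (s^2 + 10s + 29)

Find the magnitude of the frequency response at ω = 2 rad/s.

|T(j2)| ≈ 0.1397

Substitute s = j2: numerator = -4 + j2, denominator = 25 + j20.
|T(j2)| = |-4 + j2| / |25 + j20| = 4.4721 / 32.016 ≈ 0.1397.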